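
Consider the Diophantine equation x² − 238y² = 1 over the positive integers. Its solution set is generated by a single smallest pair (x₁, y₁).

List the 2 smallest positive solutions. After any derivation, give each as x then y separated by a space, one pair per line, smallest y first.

11663 756
272051137 17634456

√238 → a₀=15, period (2,2,1,14,1,2,2,30); ℓ=8 even so k=7
i=0: a=15 ⇒ p=15, q=1
…
i=5: a=1 ⇒ p=1697, q=110
i=6: a=2 ⇒ p=4983, q=323
i=7: a=2 ⇒ p=11663, q=756
fundamental: x₁=11663, y₁=756  (since 136025569 − 238·571536 = 1)
n=2: (11663,756)∘(11663,756) = (11663·11663+238·756·756, 11663·756+756·11663) = (272051137,17634456)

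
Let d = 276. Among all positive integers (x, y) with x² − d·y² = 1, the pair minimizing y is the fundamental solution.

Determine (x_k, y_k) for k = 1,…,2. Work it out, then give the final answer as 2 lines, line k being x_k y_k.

7775 468
120901249 7277400

[16; 1,1,1,1,2,2,2,1,1,1,1,32] for √276; ℓ=12 ⇒ convergent index 11
a_0=16:  p_0=16·1+0=16,  q_0=16·0+1=1
…
a_2=1:  p_2=1·17+16=33,  q_2=1·1+1=2
a_3=1:  p_3=1·33+17=50,  q_3=1·2+1=3
a_4=1:  p_4=1·50+33=83,  q_4=1·3+2=5
…
a_6=2:  p_6=2·216+83=515,  q_6=2·13+5=31
a_7=2:  p_7=2·515+216=1246,  q_7=2·31+13=75
a_8=1:  p_8=1·1246+515=1761,  q_8=1·75+31=106
a_9=1:  p_9=1·1761+1246=3007,  q_9=1·106+75=181
a_10=1:  p_10=1·3007+1761=4768,  q_10=1·181+106=287
a_11=1:  p_11=1·4768+3007=7775,  q_11=1·287+181=468
→ (7775, 468).  Check: 7775²=60450625, 276·468²=60450624, difference 1.
k=2:  x_2 = 7775·7775+276·468·468 = 120901249,  y_2 = 7775·468+468·7775 = 7277400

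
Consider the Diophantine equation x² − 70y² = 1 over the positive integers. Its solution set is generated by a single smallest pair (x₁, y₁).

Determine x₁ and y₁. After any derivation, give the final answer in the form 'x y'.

d=70: √d = [8; 2,1,2,1,2,16] (ℓ=6, even), read p_5/q_5
i=0: a=8 ⇒ p=8, q=1
…
i=3: a=2 ⇒ p=67, q=8
i=4: a=1 ⇒ p=92, q=11
i=5: a=2 ⇒ p=251, q=30
→ (251, 30).  Check: 251²=63001, 70·30²=63000, difference 1.

251 30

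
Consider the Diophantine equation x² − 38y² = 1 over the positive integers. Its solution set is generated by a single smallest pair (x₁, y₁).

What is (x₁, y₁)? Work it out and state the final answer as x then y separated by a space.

√38 = [6; 6,12, …], period ℓ=2 (even) → k=1
k=0  a_k=6  p_k/q_k = 6/1
k=1  a_k=6  p_k/q_k = 37/6
→ (37, 6).  Check: 37²=1369, 38·6²=1368, difference 1.

37 6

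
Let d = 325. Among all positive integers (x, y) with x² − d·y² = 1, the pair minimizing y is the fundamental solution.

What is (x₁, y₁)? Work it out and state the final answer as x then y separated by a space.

d=325: √d = [18; 36] (ℓ=1, odd), read p_1/q_1
step 0: (18, 1)  from 18·(1,0) + (0,1)
step 1: (649, 36)  from 36·(18,1) + (1,0)
fundamental: x₁=649, y₁=36  (since 421201 − 325·1296 = 1)

649 36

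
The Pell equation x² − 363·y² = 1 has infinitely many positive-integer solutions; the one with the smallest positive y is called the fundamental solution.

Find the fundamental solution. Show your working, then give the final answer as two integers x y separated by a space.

[19; 19,38] for √363; ℓ=2 ⇒ convergent index 1
step 0: (19, 1)  from 19·(1,0) + (0,1)
step 1: (362, 19)  from 19·(19,1) + (1,0)
(x₁, y₁) = (362, 19);  362² − 363·19² = 1 ✓

362 19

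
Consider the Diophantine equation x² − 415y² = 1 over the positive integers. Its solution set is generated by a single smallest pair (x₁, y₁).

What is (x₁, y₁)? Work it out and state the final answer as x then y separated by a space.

18412804 903849

d=415: √d = [20; 2,1,2,4,6,…,1,2,40] (ℓ=16, even), read p_15/q_15
a_0=20:  p_0=20·1+0=20,  q_0=20·0+1=1
…
a_2=1:  p_2=1·41+20=61,  q_2=1·2+1=3
a_3=2:  p_3=2·61+41=163,  q_3=2·3+2=8
a_4=4:  p_4=4·163+61=713,  q_4=4·8+3=35
a_5=6:  p_5=6·713+163=4441,  q_5=6·35+8=218
…
a_7=1:  p_7=1·5154+4441=9595,  q_7=1·253+218=471
a_8=3:  p_8=3·9595+5154=33939,  q_8=3·471+253=1666
a_9=1:  p_9=1·33939+9595=43534,  q_9=1·1666+471=2137
a_10=1:  p_10=1·43534+33939=77473,  q_10=1·2137+1666=3803
a_11=6:  p_11=6·77473+43534=508372,  q_11=6·3803+2137=24955
…
a_13=2:  p_13=2·2110961+508372=4730294,  q_13=2·103623+24955=232201
a_14=1:  p_14=1·4730294+2110961=6841255,  q_14=1·232201+103623=335824
a_15=2:  p_15=2·6841255+4730294=18412804,  q_15=2·335824+232201=903849
→ (18412804, 903849).  Check: 18412804²=339031351142416, 415·903849²=339031351142415, difference 1.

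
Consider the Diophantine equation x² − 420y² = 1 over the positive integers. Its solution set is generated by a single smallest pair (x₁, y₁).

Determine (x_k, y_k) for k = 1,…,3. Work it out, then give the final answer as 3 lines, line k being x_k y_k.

√420 → a₀=20, period (2,40); ℓ=2 even so k=1
a_0=20:  p_0=20·1+0=20,  q_0=20·0+1=1
a_1=2:  p_1=2·20+1=41,  q_1=2·1+0=2
→ (41, 2).  Check: 41²=1681, 420·2²=1680, difference 1.
n=2: (41,2)∘(41,2) = (41·41+420·2·2, 41·2+2·41) = (3361,164)
n=3: (3361,164)∘(41,2) = (41·3361+420·2·164, 41·164+2·3361) = (275561,13446)

41 2
3361 164
275561 13446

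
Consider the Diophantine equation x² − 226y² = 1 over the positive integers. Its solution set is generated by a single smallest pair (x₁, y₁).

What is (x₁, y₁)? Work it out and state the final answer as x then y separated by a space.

√226 = [15; 30, …], period ℓ=1 (odd) → k=1
i=0: a=15 ⇒ p=15, q=1
i=1: a=30 ⇒ p=451, q=30
→ (451, 30).  Check: 451²=203401, 226·30²=203400, difference 1.

451 30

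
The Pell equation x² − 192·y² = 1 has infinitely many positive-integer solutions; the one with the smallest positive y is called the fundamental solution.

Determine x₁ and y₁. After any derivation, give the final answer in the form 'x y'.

√192 = [13; 1,5,1,26, …], period ℓ=4 (even) → k=3
step 0: (13, 1)  from 13·(1,0) + (0,1)
step 1: (14, 1)  from 1·(13,1) + (1,0)
step 2: (83, 6)  from 5·(14,1) + (13,1)
step 3: (97, 7)  from 1·(83,6) + (14,1)
fundamental: x₁=97, y₁=7  (since 9409 − 192·49 = 1)

97 7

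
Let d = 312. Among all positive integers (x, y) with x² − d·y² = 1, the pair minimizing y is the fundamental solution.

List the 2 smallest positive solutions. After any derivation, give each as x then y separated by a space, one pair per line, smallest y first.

[17; 1,1,1,34] for √312; ℓ=4 ⇒ convergent index 3
i=0: a=17 ⇒ p=17, q=1
i=1: a=1 ⇒ p=18, q=1
i=2: a=1 ⇒ p=35, q=2
i=3: a=1 ⇒ p=53, q=3
(x₁, y₁) = (53, 3);  53² − 312·3² = 1 ✓
(x_2, y_2) = (53·53 + 312·3·3, 53·3 + 3·53) = (5617, 318)

53 3
5617 318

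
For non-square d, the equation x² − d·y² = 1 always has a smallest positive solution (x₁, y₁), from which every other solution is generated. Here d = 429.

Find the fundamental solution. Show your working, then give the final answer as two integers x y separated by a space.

1524095 73584

√429 → a₀=20, period (1,2,2,9,1,12,1,9,2,2,1,40); ℓ=12 even so k=11
step 0: (20, 1)  from 20·(1,0) + (0,1)
…
step 5: (1512, 73)  from 1·(1367,66) + (145,7)
…
step 7: (21023, 1015)  from 1·(19511,942) + (1512,73)
step 8: (208718, 10077)  from 9·(21023,1015) + (19511,942)
…
step 10: (1085636, 52415)  from 2·(438459,21169) + (208718,10077)
step 11: (1524095, 73584)  from 1·(1085636,52415) + (438459,21169)
fundamental: x₁=1524095, y₁=73584  (since 2322865569025 − 429·5414605056 = 1)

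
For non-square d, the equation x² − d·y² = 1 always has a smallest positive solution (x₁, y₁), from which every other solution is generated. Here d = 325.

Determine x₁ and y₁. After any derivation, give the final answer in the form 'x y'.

649 36

d=325: √d = [18; 36] (ℓ=1, odd), read p_1/q_1
k=0  a_k=18  p_k/q_k = 18/1
k=1  a_k=36  p_k/q_k = 649/36
fundamental: x₁=649, y₁=36  (since 421201 − 325·1296 = 1)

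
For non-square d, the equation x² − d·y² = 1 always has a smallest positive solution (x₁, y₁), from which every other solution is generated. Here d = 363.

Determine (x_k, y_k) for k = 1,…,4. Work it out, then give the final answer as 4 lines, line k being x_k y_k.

[19; 19,38] for √363; ℓ=2 ⇒ convergent index 1
i=0: a=19 ⇒ p=19, q=1
i=1: a=19 ⇒ p=362, q=19
→ (362, 19).  Check: 362²=131044, 363·19²=131043, difference 1.
k=2:  x_2 = 362·362+363·19·19 = 262087,  y_2 = 362·19+19·362 = 13756
k=3:  x_3 = 362·262087+363·19·13756 = 189750626,  y_3 = 362·13756+19·262087 = 9959325
k=4:  x_4 = 362·189750626+363·19·9959325 = 137379191137,  y_4 = 362·9959325+19·189750626 = 7210537544

362 19
262087 13756
189750626 9959325
137379191137 7210537544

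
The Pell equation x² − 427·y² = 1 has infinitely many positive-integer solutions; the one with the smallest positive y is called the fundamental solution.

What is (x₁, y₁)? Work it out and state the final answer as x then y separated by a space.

62 3

[20; 1,1,1,40] for √427; ℓ=4 ⇒ convergent index 3
a_0=20:  p_0=20·1+0=20,  q_0=20·0+1=1
…
a_2=1:  p_2=1·21+20=41,  q_2=1·1+1=2
a_3=1:  p_3=1·41+21=62,  q_3=1·2+1=3
fundamental: x₁=62, y₁=3  (since 3844 − 427·9 = 1)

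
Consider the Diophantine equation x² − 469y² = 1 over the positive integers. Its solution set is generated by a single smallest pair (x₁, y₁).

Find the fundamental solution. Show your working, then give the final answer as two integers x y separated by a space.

137215 6336

d=469: √d = [21; 1,1,1,10,6,10,1,1,1,42] (ℓ=10, even), read p_9/q_9
step 0: (21, 1)  from 21·(1,0) + (0,1)
…
step 3: (65, 3)  from 1·(43,2) + (22,1)
step 4: (693, 32)  from 10·(65,3) + (43,2)
step 5: (4223, 195)  from 6·(693,32) + (65,3)
…
step 7: (47146, 2177)  from 1·(42923,1982) + (4223,195)
step 8: (90069, 4159)  from 1·(47146,2177) + (42923,1982)
step 9: (137215, 6336)  from 1·(90069,4159) + (47146,2177)
fundamental: x₁=137215, y₁=6336  (since 18827956225 − 469·40144896 = 1)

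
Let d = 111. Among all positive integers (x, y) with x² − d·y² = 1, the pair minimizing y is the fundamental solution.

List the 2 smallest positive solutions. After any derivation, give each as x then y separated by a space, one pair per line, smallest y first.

295 28
174049 16520

[10; 1,1,6,1,1,20] for √111; ℓ=6 ⇒ convergent index 5
a_0=10:  p_0=10·1+0=10,  q_0=10·0+1=1
a_1=1:  p_1=1·10+1=11,  q_1=1·1+0=1
a_2=1:  p_2=1·11+10=21,  q_2=1·1+1=2
a_3=6:  p_3=6·21+11=137,  q_3=6·2+1=13
a_4=1:  p_4=1·137+21=158,  q_4=1·13+2=15
a_5=1:  p_5=1·158+137=295,  q_5=1·15+13=28
(x₁, y₁) = (295, 28);  295² − 111·28² = 1 ✓
(295+28√111)^2 = 174049 + 16520√111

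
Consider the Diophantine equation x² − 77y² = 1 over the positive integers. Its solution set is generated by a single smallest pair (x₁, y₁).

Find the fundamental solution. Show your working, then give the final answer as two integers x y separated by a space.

√77 = [8; 1,3,2,3,1,16, …], period ℓ=6 (even) → k=5
i=0: a=8 ⇒ p=8, q=1
…
i=4: a=3 ⇒ p=272, q=31
i=5: a=1 ⇒ p=351, q=40
(x₁, y₁) = (351, 40);  351² − 77·40² = 1 ✓

351 40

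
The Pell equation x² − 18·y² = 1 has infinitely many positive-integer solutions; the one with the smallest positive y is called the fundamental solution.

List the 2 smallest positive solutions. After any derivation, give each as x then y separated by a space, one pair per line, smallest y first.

√18 → a₀=4, period (4,8); ℓ=2 even so k=1
i=0: a=4 ⇒ p=4, q=1
i=1: a=4 ⇒ p=17, q=4
→ (17, 4).  Check: 17²=289, 18·4²=288, difference 1.
k=2:  x_2 = 17·17+18·4·4 = 577,  y_2 = 17·4+4·17 = 136

17 4
577 136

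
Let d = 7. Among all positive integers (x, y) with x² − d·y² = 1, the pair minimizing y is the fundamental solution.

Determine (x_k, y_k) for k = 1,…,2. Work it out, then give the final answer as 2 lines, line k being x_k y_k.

8 3
127 48

√7 = [2; 1,1,1,4, …], period ℓ=4 (even) → k=3
a_0=2:  p_0=2·1+0=2,  q_0=2·0+1=1
…
a_2=1:  p_2=1·3+2=5,  q_2=1·1+1=2
a_3=1:  p_3=1·5+3=8,  q_3=1·2+1=3
fundamental: x₁=8, y₁=3  (since 64 − 7·9 = 1)
(x_2, y_2) = (8·8 + 7·3·3, 8·3 + 3·8) = (127, 48)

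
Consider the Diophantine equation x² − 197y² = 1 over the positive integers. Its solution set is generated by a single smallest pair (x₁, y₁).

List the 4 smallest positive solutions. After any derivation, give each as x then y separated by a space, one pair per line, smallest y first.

√197 = [14; 28, …], period ℓ=1 (odd) → k=1
i=0: a=14 ⇒ p=14, q=1
i=1: a=28 ⇒ p=393, q=28
(x₁, y₁) = (393, 28);  393² − 197·28² = 1 ✓
n=2: (393,28)∘(393,28) = (393·393+197·28·28, 393·28+28·393) = (308897,22008)
n=3: (308897,22008)∘(393,28) = (393·308897+197·28·22008, 393·22008+28·308897) = (242792649,17298260)
n=4: (242792649,17298260)∘(393,28) = (393·242792649+197·28·17298260, 393·17298260+28·242792649) = (190834713217,13596410352)

393 28
308897 22008
242792649 17298260
190834713217 13596410352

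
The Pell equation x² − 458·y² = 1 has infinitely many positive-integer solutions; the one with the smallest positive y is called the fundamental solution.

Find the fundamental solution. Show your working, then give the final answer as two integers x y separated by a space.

22899 1070

d=458: √d = [21; 2,2,42] (ℓ=3, odd), read p_5/q_5
a_0=21:  p_0=21·1+0=21,  q_0=21·0+1=1
…
a_2=2:  p_2=2·43+21=107,  q_2=2·2+1=5
…
a_4=2:  p_4=2·4537+107=9181,  q_4=2·212+5=429
a_5=2:  p_5=2·9181+4537=22899,  q_5=2·429+212=1070
→ (22899, 1070).  Check: 22899²=524364201, 458·1070²=524364200, difference 1.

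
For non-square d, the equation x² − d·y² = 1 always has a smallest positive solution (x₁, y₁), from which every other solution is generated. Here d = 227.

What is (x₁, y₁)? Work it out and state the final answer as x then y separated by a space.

√227 → a₀=15, period (15,30); ℓ=2 even so k=1
step 0: (15, 1)  from 15·(1,0) + (0,1)
step 1: (226, 15)  from 15·(15,1) + (1,0)
(x₁, y₁) = (226, 15);  226² − 227·15² = 1 ✓

226 15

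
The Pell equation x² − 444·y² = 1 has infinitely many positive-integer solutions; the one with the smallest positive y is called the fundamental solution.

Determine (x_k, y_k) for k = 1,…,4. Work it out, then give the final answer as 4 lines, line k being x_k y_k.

√444 → a₀=21, period (14,42); ℓ=2 even so k=1
k=0  a_k=21  p_k/q_k = 21/1
k=1  a_k=14  p_k/q_k = 295/14
fundamental: x₁=295, y₁=14  (since 87025 − 444·196 = 1)
k=2:  x_2 = 295·295+444·14·14 = 174049,  y_2 = 295·14+14·295 = 8260
k=3:  x_3 = 295·174049+444·14·8260 = 102688615,  y_3 = 295·8260+14·174049 = 4873386
k=4:  x_4 = 295·102688615+444·14·4873386 = 60586108801,  y_4 = 295·4873386+14·102688615 = 2875289480

295 14
174049 8260
102688615 4873386
60586108801 2875289480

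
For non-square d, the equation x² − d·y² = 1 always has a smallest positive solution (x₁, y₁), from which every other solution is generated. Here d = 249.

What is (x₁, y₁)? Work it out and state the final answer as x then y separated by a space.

d=249: √d = [15; 1,3,1,1,5,…,3,1,30] (ℓ=16, even), read p_15/q_15
step 0: (15, 1)  from 15·(1,0) + (0,1)
…
step 5: (789, 50)  from 5·(142,9) + (79,5)
step 6: (931, 59)  from 1·(789,50) + (142,9)
step 7: (3582, 227)  from 3·(931,59) + (789,50)
…
step 12: (1017351, 64472)  from 1·(866765,54929) + (150586,9543)
…
step 14: (6669699, 422675)  from 3·(1884116,119401) + (1017351,64472)
step 15: (8553815, 542076)  from 1·(6669699,422675) + (1884116,119401)
→ (8553815, 542076).  Check: 8553815²=73167751054225, 249·542076²=73167751054224, difference 1.

8553815 542076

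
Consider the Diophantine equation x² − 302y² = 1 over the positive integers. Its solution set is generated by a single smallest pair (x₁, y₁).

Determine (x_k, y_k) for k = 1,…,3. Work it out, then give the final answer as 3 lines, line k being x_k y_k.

d=302: √d = [17; 2,1,1,1,4,…,1,2,34] (ℓ=16, even), read p_15/q_15
a_0=17:  p_0=17·1+0=17,  q_0=17·0+1=1
…
a_2=1:  p_2=1·35+17=52,  q_2=1·2+1=3
…
a_4=1:  p_4=1·87+52=139,  q_4=1·5+3=8
a_5=4:  p_5=4·139+87=643,  q_5=4·8+5=37
a_6=2:  p_6=2·643+139=1425,  q_6=2·37+8=82
a_7=1:  p_7=1·1425+643=2068,  q_7=1·82+37=119
a_8=16:  p_8=16·2068+1425=34513,  q_8=16·119+82=1986
…
a_10=2:  p_10=2·36581+34513=107675,  q_10=2·2105+1986=6196
a_11=4:  p_11=4·107675+36581=467281,  q_11=4·6196+2105=26889
…
a_13=1:  p_13=1·574956+467281=1042237,  q_13=1·33085+26889=59974
a_14=1:  p_14=1·1042237+574956=1617193,  q_14=1·59974+33085=93059
a_15=2:  p_15=2·1617193+1042237=4276623,  q_15=2·93059+59974=246092
fundamental: x₁=4276623, y₁=246092  (since 18289504284129 − 302·60561272464 = 1)
(4276623+246092√302)^2 = 36579008568257 + 2104885414632√302
(4276623+246092√302)^3 = 312869258720405635599 + 18003602753159249380√302

4276623 246092
36579008568257 2104885414632
312869258720405635599 18003602753159249380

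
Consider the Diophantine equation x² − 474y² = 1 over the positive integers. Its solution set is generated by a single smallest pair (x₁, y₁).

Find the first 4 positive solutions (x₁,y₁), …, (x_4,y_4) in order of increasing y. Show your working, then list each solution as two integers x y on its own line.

193549 8890
74922430801 3441301220
29002323118011949 1332120819650670
11226741274261267003201 515661305041693754440

d=474: √d = [21; 1,3,2,1,1,…,3,1,42] (ℓ=14, even), read p_13/q_13
step 0: (21, 1)  from 21·(1,0) + (0,1)
step 1: (22, 1)  from 1·(21,1) + (1,0)
step 2: (87, 4)  from 3·(22,1) + (21,1)
step 3: (196, 9)  from 2·(87,4) + (22,1)
step 4: (283, 13)  from 1·(196,9) + (87,4)
step 5: (479, 22)  from 1·(283,13) + (196,9)
step 6: (762, 35)  from 1·(479,22) + (283,13)
…
step 9: (10864, 499)  from 1·(5813,267) + (5051,232)
…
step 11: (44218, 2031)  from 2·(16677,766) + (10864,499)
step 12: (149331, 6859)  from 3·(44218,2031) + (16677,766)
step 13: (193549, 8890)  from 1·(149331,6859) + (44218,2031)
(x₁, y₁) = (193549, 8890);  193549² − 474·8890² = 1 ✓
n=2: (193549,8890)∘(193549,8890) = (193549·193549+474·8890·8890, 193549·8890+8890·193549) = (74922430801,3441301220)
n=3: (74922430801,3441301220)∘(193549,8890) = (193549·74922430801+474·8890·3441301220, 193549·3441301220+8890·74922430801) = (29002323118011949,1332120819650670)
n=4: (29002323118011949,1332120819650670)∘(193549,8890) = (193549·29002323118011949+474·8890·1332120819650670, 193549·1332120819650670+8890·29002323118011949) = (11226741274261267003201,515661305041693754440)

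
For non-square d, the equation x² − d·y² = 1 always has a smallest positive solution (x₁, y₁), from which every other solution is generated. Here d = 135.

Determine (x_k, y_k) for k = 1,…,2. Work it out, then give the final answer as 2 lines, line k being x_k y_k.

√135 = [11; 1,1,1,1,1,1,1,22, …], period ℓ=8 (even) → k=7
k=0  a_k=11  p_k/q_k = 11/1
…
k=2  a_k=1  p_k/q_k = 23/2
k=3  a_k=1  p_k/q_k = 35/3
…
k=5  a_k=1  p_k/q_k = 93/8
k=6  a_k=1  p_k/q_k = 151/13
k=7  a_k=1  p_k/q_k = 244/21
fundamental: x₁=244, y₁=21  (since 59536 − 135·441 = 1)
(x_2, y_2) = (244·244 + 135·21·21, 244·21 + 21·244) = (119071, 10248)

244 21
119071 10248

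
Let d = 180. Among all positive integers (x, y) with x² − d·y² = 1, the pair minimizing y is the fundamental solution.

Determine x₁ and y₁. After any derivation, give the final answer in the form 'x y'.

161 12

d=180: √d = [13; 2,2,2,26] (ℓ=4, even), read p_3/q_3
step 0: (13, 1)  from 13·(1,0) + (0,1)
step 1: (27, 2)  from 2·(13,1) + (1,0)
step 2: (67, 5)  from 2·(27,2) + (13,1)
step 3: (161, 12)  from 2·(67,5) + (27,2)
(x₁, y₁) = (161, 12);  161² − 180·12² = 1 ✓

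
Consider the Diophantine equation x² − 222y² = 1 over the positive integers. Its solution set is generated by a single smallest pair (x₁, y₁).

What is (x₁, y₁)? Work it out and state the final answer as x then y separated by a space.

[14; 1,8,1,28] for √222; ℓ=4 ⇒ convergent index 3
a_0=14:  p_0=14·1+0=14,  q_0=14·0+1=1
a_1=1:  p_1=1·14+1=15,  q_1=1·1+0=1
a_2=8:  p_2=8·15+14=134,  q_2=8·1+1=9
a_3=1:  p_3=1·134+15=149,  q_3=1·9+1=10
fundamental: x₁=149, y₁=10  (since 22201 − 222·100 = 1)

149 10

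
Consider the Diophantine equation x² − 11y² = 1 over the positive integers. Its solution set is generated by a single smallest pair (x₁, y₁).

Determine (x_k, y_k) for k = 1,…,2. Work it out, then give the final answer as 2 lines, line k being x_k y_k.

10 3
199 60

√11 = [3; 3,6, …], period ℓ=2 (even) → k=1
step 0: (3, 1)  from 3·(1,0) + (0,1)
step 1: (10, 3)  from 3·(3,1) + (1,0)
(x₁, y₁) = (10, 3);  10² − 11·3² = 1 ✓
n=2: (10,3)∘(10,3) = (10·10+11·3·3, 10·3+3·10) = (199,60)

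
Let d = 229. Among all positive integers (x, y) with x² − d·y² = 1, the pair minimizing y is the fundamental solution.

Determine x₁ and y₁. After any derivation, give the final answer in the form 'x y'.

5848201 386460

d=229: √d = [15; 7,1,1,7,30] (ℓ=5, odd), read p_9/q_9
k=0  a_k=15  p_k/q_k = 15/1
k=1  a_k=7  p_k/q_k = 106/7
…
k=3  a_k=1  p_k/q_k = 227/15
…
k=5  a_k=30  p_k/q_k = 51527/3405
k=6  a_k=7  p_k/q_k = 362399/23948
…
k=8  a_k=1  p_k/q_k = 776325/51301
k=9  a_k=7  p_k/q_k = 5848201/386460
→ (5848201, 386460).  Check: 5848201²=34201454936401, 229·386460²=34201454936400, difference 1.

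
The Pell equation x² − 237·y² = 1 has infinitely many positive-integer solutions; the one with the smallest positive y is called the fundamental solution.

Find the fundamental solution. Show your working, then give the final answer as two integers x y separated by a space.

228151 14820

d=237: √d = [15; 2,1,1,7,10,7,1,1,2,30] (ℓ=10, even), read p_9/q_9
step 0: (15, 1)  from 15·(1,0) + (0,1)
step 1: (31, 2)  from 2·(15,1) + (1,0)
step 2: (46, 3)  from 1·(31,2) + (15,1)
step 3: (77, 5)  from 1·(46,3) + (31,2)
…
step 5: (5927, 385)  from 10·(585,38) + (77,5)
step 6: (42074, 2733)  from 7·(5927,385) + (585,38)
step 7: (48001, 3118)  from 1·(42074,2733) + (5927,385)
step 8: (90075, 5851)  from 1·(48001,3118) + (42074,2733)
step 9: (228151, 14820)  from 2·(90075,5851) + (48001,3118)
fundamental: x₁=228151, y₁=14820  (since 52052878801 − 237·219632400 = 1)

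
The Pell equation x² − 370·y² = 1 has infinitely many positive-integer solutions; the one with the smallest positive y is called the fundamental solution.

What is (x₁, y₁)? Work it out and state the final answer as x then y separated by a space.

[19; 4,4,38] for √370; ℓ=3 ⇒ convergent index 5
k=0  a_k=19  p_k/q_k = 19/1
k=1  a_k=4  p_k/q_k = 77/4
k=2  a_k=4  p_k/q_k = 327/17
k=3  a_k=38  p_k/q_k = 12503/650
k=4  a_k=4  p_k/q_k = 50339/2617
k=5  a_k=4  p_k/q_k = 213859/11118
(x₁, y₁) = (213859, 11118);  213859² − 370·11118² = 1 ✓

213859 11118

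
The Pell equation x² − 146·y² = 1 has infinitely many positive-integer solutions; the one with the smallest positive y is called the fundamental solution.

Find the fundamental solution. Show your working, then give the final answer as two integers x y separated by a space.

√146 = [12; 12,24, …], period ℓ=2 (even) → k=1
i=0: a=12 ⇒ p=12, q=1
i=1: a=12 ⇒ p=145, q=12
→ (145, 12).  Check: 145²=21025, 146·12²=21024, difference 1.

145 12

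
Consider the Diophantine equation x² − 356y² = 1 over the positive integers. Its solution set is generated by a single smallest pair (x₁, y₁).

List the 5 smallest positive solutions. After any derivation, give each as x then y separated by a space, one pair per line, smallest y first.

√356 → a₀=18, period (1,6,1,1,2,…,6,1,36); ℓ=14 even so k=13
a_0=18:  p_0=18·1+0=18,  q_0=18·0+1=1
…
a_2=6:  p_2=6·19+18=132,  q_2=6·1+1=7
a_3=1:  p_3=1·132+19=151,  q_3=1·7+1=8
a_4=1:  p_4=1·151+132=283,  q_4=1·8+7=15
…
a_6=1:  p_6=1·717+283=1000,  q_6=1·38+15=53
a_7=8:  p_7=8·1000+717=8717,  q_7=8·53+38=462
…
a_10=1:  p_10=1·28151+9717=37868,  q_10=1·1492+515=2007
…
a_12=6:  p_12=6·66019+37868=433982,  q_12=6·3499+2007=23001
a_13=1:  p_13=1·433982+66019=500001,  q_13=1·23001+3499=26500
(x₁, y₁) = (500001, 26500);  500001² − 356·26500² = 1 ✓
(x_2, y_2) = (500001·500001 + 356·26500·26500, 500001·26500 + 26500·500001) = (500002000001, 26500053000)
(x_3, y_3) = (500001·500002000001 + 356·26500·26500053000, 500001·26500053000 + 26500·500002000001) = (500003000004500001, 26500106000079500)
(x_4, y_4) = (500001·500003000004500001 + 356·26500·26500106000079500, 500001·26500106000079500 + 26500·500003000004500001) = (500004000010000008000001, 26500159000265000106000)
(x_5, y_5) = (500001·500004000010000008000001 + 356·26500·26500159000265000106000, 500001·26500159000265000106000 + 26500·500004000010000008000001) = (500005000017500025000012500001, 26500212000556500530000132500)

500001 26500
500002000001 26500053000
500003000004500001 26500106000079500
500004000010000008000001 26500159000265000106000
500005000017500025000012500001 26500212000556500530000132500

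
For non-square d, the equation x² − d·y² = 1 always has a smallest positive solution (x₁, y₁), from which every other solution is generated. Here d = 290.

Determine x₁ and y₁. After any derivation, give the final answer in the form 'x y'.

579 34

√290 = [17; 34, …], period ℓ=1 (odd) → k=1
a_0=17:  p_0=17·1+0=17,  q_0=17·0+1=1
a_1=34:  p_1=34·17+1=579,  q_1=34·1+0=34
→ (579, 34).  Check: 579²=335241, 290·34²=335240, difference 1.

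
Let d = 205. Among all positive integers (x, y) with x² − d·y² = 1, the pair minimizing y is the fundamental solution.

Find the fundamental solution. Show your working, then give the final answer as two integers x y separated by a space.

39689 2772

[14; 3,6,1,4,1,6,3,28] for √205; ℓ=8 ⇒ convergent index 7
step 0: (14, 1)  from 14·(1,0) + (0,1)
step 1: (43, 3)  from 3·(14,1) + (1,0)
step 2: (272, 19)  from 6·(43,3) + (14,1)
…
step 4: (1532, 107)  from 4·(315,22) + (272,19)
step 5: (1847, 129)  from 1·(1532,107) + (315,22)
step 6: (12614, 881)  from 6·(1847,129) + (1532,107)
step 7: (39689, 2772)  from 3·(12614,881) + (1847,129)
(x₁, y₁) = (39689, 2772);  39689² − 205·2772² = 1 ✓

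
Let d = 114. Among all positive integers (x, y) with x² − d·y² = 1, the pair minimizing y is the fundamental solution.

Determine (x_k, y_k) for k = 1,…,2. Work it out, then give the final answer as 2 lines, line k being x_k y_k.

√114 = [10; 1,2,10,2,1,20, …], period ℓ=6 (even) → k=5
a_0=10:  p_0=10·1+0=10,  q_0=10·0+1=1
a_1=1:  p_1=1·10+1=11,  q_1=1·1+0=1
a_2=2:  p_2=2·11+10=32,  q_2=2·1+1=3
a_3=10:  p_3=10·32+11=331,  q_3=10·3+1=31
a_4=2:  p_4=2·331+32=694,  q_4=2·31+3=65
a_5=1:  p_5=1·694+331=1025,  q_5=1·65+31=96
fundamental: x₁=1025, y₁=96  (since 1050625 − 114·9216 = 1)
(1025+96√114)^2 = 2101249 + 196800√114

1025 96
2101249 196800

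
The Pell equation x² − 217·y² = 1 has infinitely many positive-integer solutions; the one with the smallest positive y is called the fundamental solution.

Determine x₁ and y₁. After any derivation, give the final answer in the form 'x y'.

3844063 260952

[14; 1,2,1,2,1,…,2,1,28] for √217; ℓ=16 ⇒ convergent index 15
i=0: a=14 ⇒ p=14, q=1
i=1: a=1 ⇒ p=15, q=1
i=2: a=2 ⇒ p=44, q=3
i=3: a=1 ⇒ p=59, q=4
i=4: a=2 ⇒ p=162, q=11
i=5: a=1 ⇒ p=221, q=15
i=6: a=1 ⇒ p=383, q=26
i=7: a=9 ⇒ p=3668, q=249
i=8: a=4 ⇒ p=15055, q=1022
i=9: a=9 ⇒ p=139163, q=9447
…
i=11: a=1 ⇒ p=293381, q=19916
i=12: a=2 ⇒ p=740980, q=50301
i=13: a=1 ⇒ p=1034361, q=70217
i=14: a=2 ⇒ p=2809702, q=190735
i=15: a=1 ⇒ p=3844063, q=260952
(x₁, y₁) = (3844063, 260952);  3844063² − 217·260952² = 1 ✓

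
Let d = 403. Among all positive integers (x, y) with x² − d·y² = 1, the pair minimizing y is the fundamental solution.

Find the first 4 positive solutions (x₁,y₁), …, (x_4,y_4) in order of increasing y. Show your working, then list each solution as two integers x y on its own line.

669878 33369
897473069767 44706317964
1202394930058086974 59895557730143415
1610915821914004898868577 80245432842261314788776

d=403: √d = [20; 13,2,1,3,1,3,1,2,13,40] (ℓ=10, even), read p_9/q_9
a_0=20:  p_0=20·1+0=20,  q_0=20·0+1=1
a_1=13:  p_1=13·20+1=261,  q_1=13·1+0=13
…
a_3=1:  p_3=1·542+261=803,  q_3=1·27+13=40
a_4=3:  p_4=3·803+542=2951,  q_4=3·40+27=147
…
a_6=3:  p_6=3·3754+2951=14213,  q_6=3·187+147=708
a_7=1:  p_7=1·14213+3754=17967,  q_7=1·708+187=895
a_8=2:  p_8=2·17967+14213=50147,  q_8=2·895+708=2498
a_9=13:  p_9=13·50147+17967=669878,  q_9=13·2498+895=33369
fundamental: x₁=669878, y₁=33369  (since 448736534884 − 403·1113490161 = 1)
(x_2, y_2) = (669878·669878 + 403·33369·33369, 669878·33369 + 33369·669878) = (897473069767, 44706317964)
(x_3, y_3) = (669878·897473069767 + 403·33369·44706317964, 669878·44706317964 + 33369·897473069767) = (1202394930058086974, 59895557730143415)
(x_4, y_4) = (669878·1202394930058086974 + 403·33369·59895557730143415, 669878·59895557730143415 + 33369·1202394930058086974) = (1610915821914004898868577, 80245432842261314788776)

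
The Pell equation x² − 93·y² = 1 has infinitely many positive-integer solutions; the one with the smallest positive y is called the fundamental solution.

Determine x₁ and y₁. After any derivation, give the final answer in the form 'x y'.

12151 1260

[9; 1,1,1,4,6,4,1,1,1,18] for √93; ℓ=10 ⇒ convergent index 9
a_0=9:  p_0=9·1+0=9,  q_0=9·0+1=1
a_1=1:  p_1=1·9+1=10,  q_1=1·1+0=1
…
a_3=1:  p_3=1·19+10=29,  q_3=1·2+1=3
a_4=4:  p_4=4·29+19=135,  q_4=4·3+2=14
a_5=6:  p_5=6·135+29=839,  q_5=6·14+3=87
…
a_8=1:  p_8=1·4330+3491=7821,  q_8=1·449+362=811
a_9=1:  p_9=1·7821+4330=12151,  q_9=1·811+449=1260
(x₁, y₁) = (12151, 1260);  12151² − 93·1260² = 1 ✓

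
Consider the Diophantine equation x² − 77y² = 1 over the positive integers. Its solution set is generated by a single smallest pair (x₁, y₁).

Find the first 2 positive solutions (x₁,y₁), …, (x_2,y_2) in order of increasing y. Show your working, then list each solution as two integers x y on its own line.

√77 = [8; 1,3,2,3,1,16, …], period ℓ=6 (even) → k=5
i=0: a=8 ⇒ p=8, q=1
i=1: a=1 ⇒ p=9, q=1
…
i=4: a=3 ⇒ p=272, q=31
i=5: a=1 ⇒ p=351, q=40
fundamental: x₁=351, y₁=40  (since 123201 − 77·1600 = 1)
(x_2, y_2) = (351·351 + 77·40·40, 351·40 + 40·351) = (246401, 28080)

351 40
246401 28080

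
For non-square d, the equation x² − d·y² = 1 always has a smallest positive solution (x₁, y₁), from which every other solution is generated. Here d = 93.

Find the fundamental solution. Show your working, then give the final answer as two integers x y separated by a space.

12151 1260

d=93: √d = [9; 1,1,1,4,6,4,1,1,1,18] (ℓ=10, even), read p_9/q_9
i=0: a=9 ⇒ p=9, q=1
i=1: a=1 ⇒ p=10, q=1
i=2: a=1 ⇒ p=19, q=2
i=3: a=1 ⇒ p=29, q=3
i=4: a=4 ⇒ p=135, q=14
i=5: a=6 ⇒ p=839, q=87
i=6: a=4 ⇒ p=3491, q=362
i=7: a=1 ⇒ p=4330, q=449
i=8: a=1 ⇒ p=7821, q=811
i=9: a=1 ⇒ p=12151, q=1260
fundamental: x₁=12151, y₁=1260  (since 147646801 − 93·1587600 = 1)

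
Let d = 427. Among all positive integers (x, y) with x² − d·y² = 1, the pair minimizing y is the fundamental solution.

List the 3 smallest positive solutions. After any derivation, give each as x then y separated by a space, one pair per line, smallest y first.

62 3
7687 372
953126 46125

[20; 1,1,1,40] for √427; ℓ=4 ⇒ convergent index 3
step 0: (20, 1)  from 20·(1,0) + (0,1)
step 1: (21, 1)  from 1·(20,1) + (1,0)
step 2: (41, 2)  from 1·(21,1) + (20,1)
step 3: (62, 3)  from 1·(41,2) + (21,1)
→ (62, 3).  Check: 62²=3844, 427·3²=3843, difference 1.
n=2: (62,3)∘(62,3) = (62·62+427·3·3, 62·3+3·62) = (7687,372)
n=3: (7687,372)∘(62,3) = (62·7687+427·3·372, 62·372+3·7687) = (953126,46125)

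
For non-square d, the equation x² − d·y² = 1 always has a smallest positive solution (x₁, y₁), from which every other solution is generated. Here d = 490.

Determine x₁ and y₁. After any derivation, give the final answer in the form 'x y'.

1039681 46968

√490 = [22; 7,2,1,4,4,4,1,2,7,44, …], period ℓ=10 (even) → k=9
step 0: (22, 1)  from 22·(1,0) + (0,1)
step 1: (155, 7)  from 7·(22,1) + (1,0)
…
step 3: (487, 22)  from 1·(332,15) + (155,7)
step 4: (2280, 103)  from 4·(487,22) + (332,15)
step 5: (9607, 434)  from 4·(2280,103) + (487,22)
step 6: (40708, 1839)  from 4·(9607,434) + (2280,103)
…
step 8: (141338, 6385)  from 2·(50315,2273) + (40708,1839)
step 9: (1039681, 46968)  from 7·(141338,6385) + (50315,2273)
→ (1039681, 46968).  Check: 1039681²=1080936581761, 490·46968²=1080936581760, difference 1.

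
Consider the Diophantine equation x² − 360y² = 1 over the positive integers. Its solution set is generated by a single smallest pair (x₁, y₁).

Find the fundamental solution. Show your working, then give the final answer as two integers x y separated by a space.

19 1

√360 → a₀=18, period (1,36); ℓ=2 even so k=1
i=0: a=18 ⇒ p=18, q=1
i=1: a=1 ⇒ p=19, q=1
(x₁, y₁) = (19, 1);  19² − 360·1² = 1 ✓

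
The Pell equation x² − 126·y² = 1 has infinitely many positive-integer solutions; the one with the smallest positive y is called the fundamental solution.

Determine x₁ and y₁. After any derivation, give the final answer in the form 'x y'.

449 40

√126 = [11; 4,2,4,22, …], period ℓ=4 (even) → k=3
k=0  a_k=11  p_k/q_k = 11/1
…
k=2  a_k=2  p_k/q_k = 101/9
k=3  a_k=4  p_k/q_k = 449/40
fundamental: x₁=449, y₁=40  (since 201601 − 126·1600 = 1)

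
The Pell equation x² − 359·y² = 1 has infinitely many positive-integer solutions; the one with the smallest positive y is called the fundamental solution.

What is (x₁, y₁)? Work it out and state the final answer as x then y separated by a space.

√359 → a₀=18, period (1,17,1,36); ℓ=4 even so k=3
step 0: (18, 1)  from 18·(1,0) + (0,1)
step 1: (19, 1)  from 1·(18,1) + (1,0)
step 2: (341, 18)  from 17·(19,1) + (18,1)
step 3: (360, 19)  from 1·(341,18) + (19,1)
→ (360, 19).  Check: 360²=129600, 359·19²=129599, difference 1.

360 19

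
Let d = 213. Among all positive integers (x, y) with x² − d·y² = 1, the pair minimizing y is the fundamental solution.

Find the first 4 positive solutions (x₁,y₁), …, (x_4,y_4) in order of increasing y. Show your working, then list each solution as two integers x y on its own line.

d=213: √d = [14; 1,1,2,6,1,8,1,6,2,1,1,28] (ℓ=12, even), read p_11/q_11
k=0  a_k=14  p_k/q_k = 14/1
…
k=2  a_k=1  p_k/q_k = 29/2
k=3  a_k=2  p_k/q_k = 73/5
k=4  a_k=6  p_k/q_k = 467/32
k=5  a_k=1  p_k/q_k = 540/37
k=6  a_k=8  p_k/q_k = 4787/328
k=7  a_k=1  p_k/q_k = 5327/365
k=8  a_k=6  p_k/q_k = 36749/2518
k=9  a_k=2  p_k/q_k = 78825/5401
k=10  a_k=1  p_k/q_k = 115574/7919
k=11  a_k=1  p_k/q_k = 194399/13320
→ (194399, 13320).  Check: 194399²=37790971201, 213·13320²=37790971200, difference 1.
(x_2, y_2) = (194399·194399 + 213·13320·13320, 194399·13320 + 13320·194399) = (75581942401, 5178789360)
(x_3, y_3) = (194399·75581942401 + 213·13320·5178789360, 194399·5178789360 + 13320·75581942401) = (29386108041429599, 2013502945575960)
(x_4, y_4) = (194399·29386108041429599 + 213·13320·2013502945575960, 194399·2013502945575960 + 13320·29386108041429599) = (11425260034216163289601, 782845918228863306720)

194399 13320
75581942401 5178789360
29386108041429599 2013502945575960
11425260034216163289601 782845918228863306720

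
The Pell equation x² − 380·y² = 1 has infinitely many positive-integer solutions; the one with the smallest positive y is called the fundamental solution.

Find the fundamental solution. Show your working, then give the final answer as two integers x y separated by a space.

39 2

[19; 2,38] for √380; ℓ=2 ⇒ convergent index 1
i=0: a=19 ⇒ p=19, q=1
i=1: a=2 ⇒ p=39, q=2
(x₁, y₁) = (39, 2);  39² − 380·2² = 1 ✓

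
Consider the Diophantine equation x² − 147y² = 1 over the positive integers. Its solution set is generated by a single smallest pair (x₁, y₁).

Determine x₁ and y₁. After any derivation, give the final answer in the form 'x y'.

97 8

√147 → a₀=12, period (8,24); ℓ=2 even so k=1
i=0: a=12 ⇒ p=12, q=1
i=1: a=8 ⇒ p=97, q=8
fundamental: x₁=97, y₁=8  (since 9409 − 147·64 = 1)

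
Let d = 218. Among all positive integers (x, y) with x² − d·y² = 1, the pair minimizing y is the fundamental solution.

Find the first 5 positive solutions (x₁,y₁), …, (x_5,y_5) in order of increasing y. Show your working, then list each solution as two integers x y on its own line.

126003 8534
31753512017 2150619204
8002075549230099 541968943114690
2016571050827526816577 136579425476409948936
508188004226839647389073363 34418834696066196648450926

√218 → a₀=14, period (1,3,3,1,28); ℓ=5 odd so k=9
a_0=14:  p_0=14·1+0=14,  q_0=14·0+1=1
a_1=1:  p_1=1·14+1=15,  q_1=1·1+0=1
…
a_3=3:  p_3=3·59+15=192,  q_3=3·4+1=13
a_4=1:  p_4=1·192+59=251,  q_4=1·13+4=17
a_5=28:  p_5=28·251+192=7220,  q_5=28·17+13=489
a_6=1:  p_6=1·7220+251=7471,  q_6=1·489+17=506
a_7=3:  p_7=3·7471+7220=29633,  q_7=3·506+489=2007
a_8=3:  p_8=3·29633+7471=96370,  q_8=3·2007+506=6527
a_9=1:  p_9=1·96370+29633=126003,  q_9=1·6527+2007=8534
fundamental: x₁=126003, y₁=8534  (since 15876756009 − 218·72829156 = 1)
k=2:  x_2 = 126003·126003+218·8534·8534 = 31753512017,  y_2 = 126003·8534+8534·126003 = 2150619204
k=3:  x_3 = 126003·31753512017+218·8534·2150619204 = 8002075549230099,  y_3 = 126003·2150619204+8534·31753512017 = 541968943114690
k=4:  x_4 = 126003·8002075549230099+218·8534·541968943114690 = 2016571050827526816577,  y_4 = 126003·541968943114690+8534·8002075549230099 = 136579425476409948936
k=5:  x_5 = 126003·2016571050827526816577+218·8534·136579425476409948936 = 508188004226839647389073363,  y_5 = 126003·136579425476409948936+8534·2016571050827526816577 = 34418834696066196648450926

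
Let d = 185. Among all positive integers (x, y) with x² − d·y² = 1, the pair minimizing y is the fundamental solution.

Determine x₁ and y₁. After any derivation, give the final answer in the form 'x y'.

√185 → a₀=13, period (1,1,1,1,26); ℓ=5 odd so k=9
step 0: (13, 1)  from 13·(1,0) + (0,1)
step 1: (14, 1)  from 1·(13,1) + (1,0)
step 2: (27, 2)  from 1·(14,1) + (13,1)
…
step 5: (1809, 133)  from 26·(68,5) + (41,3)
…
step 8: (5563, 409)  from 1·(3686,271) + (1877,138)
step 9: (9249, 680)  from 1·(5563,409) + (3686,271)
→ (9249, 680).  Check: 9249²=85544001, 185·680²=85544000, difference 1.

9249 680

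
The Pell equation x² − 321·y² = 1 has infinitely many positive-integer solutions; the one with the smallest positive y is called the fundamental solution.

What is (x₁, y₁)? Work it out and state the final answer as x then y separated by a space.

√321 = [17; 1,10,1,34, …], period ℓ=4 (even) → k=3
a_0=17:  p_0=17·1+0=17,  q_0=17·0+1=1
…
a_2=10:  p_2=10·18+17=197,  q_2=10·1+1=11
a_3=1:  p_3=1·197+18=215,  q_3=1·11+1=12
fundamental: x₁=215, y₁=12  (since 46225 − 321·144 = 1)

215 12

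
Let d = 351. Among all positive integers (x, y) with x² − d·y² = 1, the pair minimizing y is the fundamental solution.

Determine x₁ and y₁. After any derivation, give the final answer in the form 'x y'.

[18; 1,2,1,3,2,2,2,3,1,2,1,36] for √351; ℓ=12 ⇒ convergent index 11
step 0: (18, 1)  from 18·(1,0) + (0,1)
…
step 2: (56, 3)  from 2·(19,1) + (18,1)
…
step 4: (281, 15)  from 3·(75,4) + (56,3)
step 5: (637, 34)  from 2·(281,15) + (75,4)
…
step 10: (45882, 2449)  from 2·(16543,883) + (12796,683)
step 11: (62425, 3332)  from 1·(45882,2449) + (16543,883)
→ (62425, 3332).  Check: 62425²=3896880625, 351·3332²=3896880624, difference 1.

62425 3332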